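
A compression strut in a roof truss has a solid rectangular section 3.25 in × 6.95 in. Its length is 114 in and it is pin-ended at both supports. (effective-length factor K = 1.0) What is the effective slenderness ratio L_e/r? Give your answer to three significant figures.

λ ≈ 122

For a rectangle r_min = b/√12 = 3.25/√12 = 0.9382 in
L_e = K·L = 1 × 114 = 114.0 in
λ = L_e / r_min = 114.00 / 0.9382 = 122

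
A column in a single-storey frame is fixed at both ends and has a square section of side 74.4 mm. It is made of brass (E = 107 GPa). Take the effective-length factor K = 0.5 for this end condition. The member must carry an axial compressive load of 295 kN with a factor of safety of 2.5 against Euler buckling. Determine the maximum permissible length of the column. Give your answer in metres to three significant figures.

I = a⁴/12 = 74.4⁴/12 = 2.553×10^6 mm⁴
I = 2.553×10^-6 m⁴
Required critical load P_cr = n·P = 2.5 × 295 = 737.5 kN = 7.375×10^5 N
From P_cr = π²EI/(K·L)²:  L = (1/K)·√(π²EI/P_cr) = (1/0.5)·√(π²×1.07×10^11×2.553×10^-6/7.375×10^5)
L = 3.82 m

L_max ≈ 3.82 m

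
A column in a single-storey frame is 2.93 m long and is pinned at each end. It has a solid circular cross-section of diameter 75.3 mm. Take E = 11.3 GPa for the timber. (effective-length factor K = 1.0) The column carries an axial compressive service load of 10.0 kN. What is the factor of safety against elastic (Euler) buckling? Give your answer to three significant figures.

n ≈ 2.05

I = πd⁴/64 = π×75.3⁴/64 = 1.578×10^6 mm⁴
I = 1.578×10^6 mm⁴ = 1.578×10^-6 m⁴
Effective length L_e = K·L = 1 × 2.93 = 2.930 m
P_cr = π²EI / L_e² = π² × 11.3×10⁹ × 1.578×10^-6 / 2.930² = 2.050×10^4 N
Factor of safety n = P_cr / P = 20.502 / 10.0 = 2.05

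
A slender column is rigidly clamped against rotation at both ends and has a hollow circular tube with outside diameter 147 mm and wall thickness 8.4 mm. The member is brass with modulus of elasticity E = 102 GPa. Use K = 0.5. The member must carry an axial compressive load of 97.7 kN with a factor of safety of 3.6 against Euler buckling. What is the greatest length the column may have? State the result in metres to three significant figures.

L_max ≈ 10.0 m

Inner diameter d_i = 147 − 2×8.4 = 130.2 mm
I = π(d_o⁴ − d_i⁴)/64 = π(147⁴ − 130.2⁴)/64 = 8.815×10^6 mm⁴
I = 8.815×10^-6 m⁴
Required critical load P_cr = n·P = 3.6 × 97.7 = 351.7 kN = 3.517×10^5 N
From P_cr = π²EI/(K·L)²:  L = (1/K)·√(π²EI/P_cr) = (1/0.5)·√(π²×1.02×10^11×8.815×10^-6/3.517×10^5)
L = 10.0 m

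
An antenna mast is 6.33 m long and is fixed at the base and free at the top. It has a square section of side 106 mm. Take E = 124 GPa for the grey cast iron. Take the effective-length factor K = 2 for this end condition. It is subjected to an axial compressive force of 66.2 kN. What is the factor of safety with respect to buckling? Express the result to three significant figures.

I = a⁴/12 = 106⁴/12 = 1.052×10^7 mm⁴
I = 1.052×10^7 mm⁴ = 1.052×10^-5 m⁴
Effective length L_e = K·L = 2 × 6.33 = 12.66 m
P_cr = π²EI / L_e² = π² × 124×10⁹ × 1.052×10^-5 / 12.66² = 8.033×10^4 N
Factor of safety n = P_cr / P = 80.333 / 66.2 = 1.21

n ≈ 1.21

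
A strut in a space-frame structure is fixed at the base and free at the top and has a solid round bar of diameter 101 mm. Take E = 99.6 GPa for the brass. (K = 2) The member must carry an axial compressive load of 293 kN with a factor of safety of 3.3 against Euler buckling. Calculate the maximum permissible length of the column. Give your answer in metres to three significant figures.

I = πd⁴/64 = π×101⁴/64 = 5.108×10^6 mm⁴
I = 5.108×10^-6 m⁴
Required critical load P_cr = n·P = 3.3 × 293 = 966.9 kN = 9.669×10^5 N
From P_cr = π²EI/(K·L)²:  L = (1/K)·√(π²EI/P_cr) = (1/2)·√(π²×9.96×10^10×5.108×10^-6/9.669×10^5)
L = 1.14 m

L_max ≈ 1.14 m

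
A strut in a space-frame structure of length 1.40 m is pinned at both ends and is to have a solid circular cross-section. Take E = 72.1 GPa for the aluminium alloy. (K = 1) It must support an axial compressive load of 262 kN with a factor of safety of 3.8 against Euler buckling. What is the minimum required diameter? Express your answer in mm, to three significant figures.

d ≈ 86.5 mm

Required P_cr = n·P = 3.8 × 262 = 995.6 kN
L_e = K·L = 1 × 1.40 = 1.400 m
Required I = P_cr·L_e²/(π²E) = 9.956×10^5 × 1.400² / (π² × 7.21×10^10) = 2.742×10^-6 m⁴
I_req = 2.742×10^6 mm⁴
Solid circle: I = πd⁴/64  ⇒  d = (64I/π)^(1/4) = (64×2.742×10^6/π)^(1/4) = 86.5 mm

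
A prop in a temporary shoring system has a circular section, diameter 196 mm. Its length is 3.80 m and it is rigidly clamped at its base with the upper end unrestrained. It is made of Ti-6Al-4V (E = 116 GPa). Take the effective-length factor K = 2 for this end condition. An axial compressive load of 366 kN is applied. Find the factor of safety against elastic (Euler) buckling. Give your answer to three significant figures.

I = πd⁴/64 = π×196⁴/64 = 7.244×10^7 mm⁴
I = 7.244×10^7 mm⁴ = 7.244×10^-5 m⁴
Effective length L_e = K·L = 2 × 3.80 = 7.600 m
P_cr = π²EI / L_e² = π² × 116×10⁹ × 7.244×10^-5 / 7.600² = 1.436×10^6 N
Factor of safety n = P_cr / P = 1435.9 / 366 = 3.92

n ≈ 3.92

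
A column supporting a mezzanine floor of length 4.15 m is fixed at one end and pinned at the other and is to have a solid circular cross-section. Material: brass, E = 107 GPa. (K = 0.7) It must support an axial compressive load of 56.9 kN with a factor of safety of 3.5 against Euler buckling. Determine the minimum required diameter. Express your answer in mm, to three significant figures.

d ≈ 75.5 mm

Required P_cr = n·P = 3.5 × 56.9 = 199.2 kN
L_e = K·L = 0.7 × 4.15 = 2.905 m
Required I = P_cr·L_e²/(π²E) = 1.992×10^5 × 2.905² / (π² × 1.07×10^11) = 1.591×10^-6 m⁴
I_req = 1.591×10^6 mm⁴
Solid circle: I = πd⁴/64  ⇒  d = (64I/π)^(1/4) = (64×1.591×10^6/π)^(1/4) = 75.5 mm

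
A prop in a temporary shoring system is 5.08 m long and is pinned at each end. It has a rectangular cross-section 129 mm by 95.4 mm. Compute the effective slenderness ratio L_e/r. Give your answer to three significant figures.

Buckling occurs about the weak axis: I_min = h·b³/12 with b = 95.4 mm (the shorter side).
I_min = 129×95.4³/12 = 9.334×10^6 mm⁴
A = 1.231×10^4 mm²;  r_min = √(I/A) = √(9.334×10^6/1.231×10^4) = 27.54 mm
L_e = K·L = 1 × 5.08 m = 5.080 m = 5080.0 mm
λ = L_e / r_min = 5080.0 / 27.54 = 184

λ ≈ 184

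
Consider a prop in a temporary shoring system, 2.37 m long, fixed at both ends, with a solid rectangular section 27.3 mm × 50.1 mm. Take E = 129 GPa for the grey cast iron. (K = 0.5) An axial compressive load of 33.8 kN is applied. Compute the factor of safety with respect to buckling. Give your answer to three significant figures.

Buckling occurs about the weak axis: I_min = h·b³/12 with b = 27.3 mm (the shorter side).
I_min = 50.1×27.3³/12 = 8.495×10^4 mm⁴
I = 8.495×10^4 mm⁴ = 8.495×10^-8 m⁴
Effective length L_e = K·L = 0.5 × 2.37 = 1.185 m
P_cr = π²EI / L_e² = π² × 129×10⁹ × 8.495×10^-8 / 1.185² = 7.702×10^4 N
Factor of safety n = P_cr / P = 77.019 / 33.8 = 2.28

n ≈ 2.28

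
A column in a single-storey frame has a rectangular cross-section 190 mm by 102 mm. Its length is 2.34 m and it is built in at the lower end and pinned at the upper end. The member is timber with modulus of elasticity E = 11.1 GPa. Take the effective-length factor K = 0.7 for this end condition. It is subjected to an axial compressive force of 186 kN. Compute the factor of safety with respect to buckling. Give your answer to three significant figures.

Buckling occurs about the weak axis: I_min = h·b³/12 with b = 102 mm (the shorter side).
I_min = 190×102³/12 = 1.680×10^7 mm⁴
I = 1.680×10^7 mm⁴ = 1.680×10^-5 m⁴
Effective length L_e = K·L = 0.7 × 2.34 = 1.638 m
P_cr = π²EI / L_e² = π² × 11.1×10⁹ × 1.680×10^-5 / 1.638² = 6.861×10^5 N
Factor of safety n = P_cr / P = 686.07 / 186 = 3.69

n ≈ 3.69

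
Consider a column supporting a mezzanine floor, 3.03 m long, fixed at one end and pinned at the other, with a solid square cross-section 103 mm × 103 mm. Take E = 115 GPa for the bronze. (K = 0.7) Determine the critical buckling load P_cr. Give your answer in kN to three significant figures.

P_cr ≈ 2370 kN

I = a⁴/12 = 103⁴/12 = 9.379×10^6 mm⁴
I = 9.379×10^6 mm⁴ = 9.379×10^-6 m⁴
Effective length L_e = K·L = 0.7 × 3.03 = 2.121 m
P_cr = π²EI / L_e² = π² × 115×10⁹ × 9.379×10^-6 / 2.121² = 2.366×10^6 N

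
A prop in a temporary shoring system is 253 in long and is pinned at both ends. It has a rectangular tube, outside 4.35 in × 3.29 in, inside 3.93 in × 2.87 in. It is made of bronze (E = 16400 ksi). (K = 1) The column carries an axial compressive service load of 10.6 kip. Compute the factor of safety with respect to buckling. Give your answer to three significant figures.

Weak-axis I_min = (h_o·b_o³ − h_i·b_i³)/12 with b_o = 3.29, b_i = 2.870 in (shorter outer/inner sides).
I_min = (4.35×3.29³ − 3.930×2.870³)/12 = 5.167 in⁴
Effective length L_e = K·L = 1 × 253 = 253.0 in
P_cr = π²EI / L_e² = π² × 16400×10³ × 5.167 / 253.0² = 1.307×10^4 lb
Factor of safety n = P_cr / P = 13.066 / 10.6 = 1.23

n ≈ 1.23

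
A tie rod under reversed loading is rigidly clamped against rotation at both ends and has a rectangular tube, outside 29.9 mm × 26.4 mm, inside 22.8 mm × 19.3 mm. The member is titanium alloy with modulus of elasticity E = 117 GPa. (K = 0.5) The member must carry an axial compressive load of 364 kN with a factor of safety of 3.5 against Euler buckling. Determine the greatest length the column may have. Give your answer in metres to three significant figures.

Weak-axis I_min = (h_o·b_o³ − h_i·b_i³)/12 with b_o = 26.4, b_i = 19.30 mm (shorter outer/inner sides).
I_min = (29.9×26.4³ − 22.80×19.30³)/12 = 3.219×10^4 mm⁴
I = 3.219×10^-8 m⁴
Required critical load P_cr = n·P = 3.5 × 364 = 1274 kN = 1.274×10^6 N
From P_cr = π²EI/(K·L)²:  L = (1/K)·√(π²EI/P_cr) = (1/0.5)·√(π²×1.17×10^11×3.219×10^-8/1.274×10^6)
L = 0.342 m

L_max ≈ 0.342 m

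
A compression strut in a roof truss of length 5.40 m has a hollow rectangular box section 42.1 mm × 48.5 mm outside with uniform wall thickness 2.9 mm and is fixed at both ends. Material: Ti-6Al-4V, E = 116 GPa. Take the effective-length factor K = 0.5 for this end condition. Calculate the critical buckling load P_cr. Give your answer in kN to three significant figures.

P_cr ≈ 20.6 kN

Inner dimensions: h_i = 48.5 − 2×2.9 = 42.70 mm, b_i = 42.1 − 2×2.9 = 36.30 mm
Weak-axis I_min = (h_o·b_o³ − h_i·b_i³)/12 with b_o = 42.1, b_i = 36.30 mm (shorter outer/inner sides).
I_min = (48.5×42.1³ − 42.70×36.30³)/12 = 1.314×10^5 mm⁴
I = 1.314×10^5 mm⁴ = 1.314×10^-7 m⁴
Effective length L_e = K·L = 0.5 × 5.40 = 2.700 m
P_cr = π²EI / L_e² = π² × 116×10⁹ × 1.314×10^-7 / 2.700² = 2.063×10^4 N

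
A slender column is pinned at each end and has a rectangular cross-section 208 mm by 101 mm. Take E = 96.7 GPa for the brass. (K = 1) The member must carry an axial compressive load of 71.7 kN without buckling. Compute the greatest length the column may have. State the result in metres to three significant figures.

L_max ≈ 15.4 m

Buckling occurs about the weak axis: I_min = h·b³/12 with b = 101 mm (the shorter side).
I_min = 208×101³/12 = 1.786×10^7 mm⁴
I = 1.786×10^-5 m⁴
At the buckling limit P_cr = P = 7.170×10^4 N
From P_cr = π²EI/(K·L)²:  L = (1/K)·√(π²EI/P_cr) = (1/1)·√(π²×9.67×10^10×1.786×10^-5/7.170×10^4)
L = 15.4 m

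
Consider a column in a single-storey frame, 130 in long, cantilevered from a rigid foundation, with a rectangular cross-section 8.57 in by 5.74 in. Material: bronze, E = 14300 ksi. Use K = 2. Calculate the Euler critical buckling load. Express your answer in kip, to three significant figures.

P_cr ≈ 282 kip

Buckling occurs about the weak axis: I_min = h·b³/12 with b = 5.74 in (the shorter side).
I_min = 8.57×5.74³/12 = 135.1 in⁴
Effective length L_e = K·L = 2 × 130 = 260.0 in
P_cr = π²EI / L_e² = π² × 14300×10³ × 135.1 / 260.0² = 2.820×10^5 lb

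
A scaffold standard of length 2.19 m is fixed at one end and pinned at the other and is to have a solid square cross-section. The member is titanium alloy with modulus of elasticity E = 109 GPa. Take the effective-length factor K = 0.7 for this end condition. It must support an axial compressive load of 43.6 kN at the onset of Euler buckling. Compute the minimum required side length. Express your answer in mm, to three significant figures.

a ≈ 32.7 mm

L_e = K·L = 0.7 × 2.19 = 1.533 m
Required I = P_cr·L_e²/(π²E) = 4.360×10^4 × 1.533² / (π² × 1.09×10^11) = 9.525×10^-8 m⁴
I_req = 9.525×10^4 mm⁴
Solid square: I = a⁴/12  ⇒  a = (12I)^(1/4) = (12×9.525×10^4)^(1/4) = 32.7 mm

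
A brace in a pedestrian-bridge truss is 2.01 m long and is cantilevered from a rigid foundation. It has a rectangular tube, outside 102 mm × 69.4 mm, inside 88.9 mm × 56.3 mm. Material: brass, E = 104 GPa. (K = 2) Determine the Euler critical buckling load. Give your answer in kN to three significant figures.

Weak-axis I_min = (h_o·b_o³ − h_i·b_i³)/12 with b_o = 69.4, b_i = 56.30 mm (shorter outer/inner sides).
I_min = (102×69.4³ − 88.90×56.30³)/12 = 1.519×10^6 mm⁴
I = 1.519×10^6 mm⁴ = 1.519×10^-6 m⁴
Effective length L_e = K·L = 2 × 2.01 = 4.020 m
P_cr = π²EI / L_e² = π² × 104×10⁹ × 1.519×10^-6 / 4.020² = 9.649×10^4 N

P_cr ≈ 96.5 kN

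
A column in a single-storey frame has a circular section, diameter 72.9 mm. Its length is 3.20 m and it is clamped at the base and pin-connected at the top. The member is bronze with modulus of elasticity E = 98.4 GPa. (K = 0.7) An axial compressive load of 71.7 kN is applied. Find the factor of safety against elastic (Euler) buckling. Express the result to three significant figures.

I = πd⁴/64 = π×72.9⁴/64 = 1.386×10^6 mm⁴
I = 1.386×10^6 mm⁴ = 1.386×10^-6 m⁴
Effective length L_e = K·L = 0.7 × 3.20 = 2.240 m
P_cr = π²EI / L_e² = π² × 98.4×10⁹ × 1.386×10^-6 / 2.240² = 2.683×10^5 N
Factor of safety n = P_cr / P = 268.34 / 71.7 = 3.74

n ≈ 3.74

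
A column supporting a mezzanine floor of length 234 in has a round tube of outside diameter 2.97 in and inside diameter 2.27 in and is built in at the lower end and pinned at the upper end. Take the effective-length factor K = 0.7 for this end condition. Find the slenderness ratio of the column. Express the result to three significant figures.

λ ≈ 175

d_o = 2.97 in, d_i = 2.27 in
I = π(d_o⁴ − d_i⁴)/64 = π(2.97⁴ − 2.270⁴)/64 = 2.516 in⁴
A = 2.881 in²;  r_min = √(I/A) = √(2.516/2.881) = 0.9345 in
L_e = K·L = 0.7 × 234 = 163.8 in
λ = L_e / r_min = 163.80 / 0.9345 = 175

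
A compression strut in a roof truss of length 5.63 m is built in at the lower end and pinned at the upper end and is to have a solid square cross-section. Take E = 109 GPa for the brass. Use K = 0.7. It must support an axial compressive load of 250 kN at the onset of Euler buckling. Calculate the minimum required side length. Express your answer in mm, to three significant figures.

a ≈ 81.1 mm

L_e = K·L = 0.7 × 5.63 = 3.941 m
Required I = P_cr·L_e²/(π²E) = 2.500×10^5 × 3.941² / (π² × 1.09×10^11) = 3.609×10^-6 m⁴
I_req = 3.609×10^6 mm⁴
Solid square: I = a⁴/12  ⇒  a = (12I)^(1/4) = (12×3.609×10^6)^(1/4) = 81.1 mm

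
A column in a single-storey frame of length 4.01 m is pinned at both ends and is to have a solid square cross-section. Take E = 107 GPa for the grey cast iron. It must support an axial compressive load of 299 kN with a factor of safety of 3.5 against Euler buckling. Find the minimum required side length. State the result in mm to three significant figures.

a ≈ 118 mm

Required P_cr = n·P = 3.5 × 299 = 1046 kN
L_e = K·L = 1 × 4.01 = 4.010 m
Required I = P_cr·L_e²/(π²E) = 1.046×10^6 × 4.010² / (π² × 1.07×10^11) = 1.593×10^-5 m⁴
I_req = 1.593×10^7 mm⁴
Solid square: I = a⁴/12  ⇒  a = (12I)^(1/4) = (12×1.593×10^7)^(1/4) = 118 mm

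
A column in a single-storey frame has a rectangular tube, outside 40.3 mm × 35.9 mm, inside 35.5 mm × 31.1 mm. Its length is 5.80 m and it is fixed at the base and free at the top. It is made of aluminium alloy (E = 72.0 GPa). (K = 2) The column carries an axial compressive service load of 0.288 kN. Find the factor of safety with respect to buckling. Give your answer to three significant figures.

Weak-axis I_min = (h_o·b_o³ − h_i·b_i³)/12 with b_o = 35.9, b_i = 31.10 mm (shorter outer/inner sides).
I_min = (40.3×35.9³ − 35.50×31.10³)/12 = 6.640×10^4 mm⁴
I = 6.640×10^4 mm⁴ = 6.640×10^-8 m⁴
Effective length L_e = K·L = 2 × 5.80 = 11.60 m
P_cr = π²EI / L_e² = π² × 72.0×10⁹ × 6.640×10^-8 / 11.60² = 350.6 N
Factor of safety n = P_cr / P = 0.35064 / 0.288 = 1.22

n ≈ 1.22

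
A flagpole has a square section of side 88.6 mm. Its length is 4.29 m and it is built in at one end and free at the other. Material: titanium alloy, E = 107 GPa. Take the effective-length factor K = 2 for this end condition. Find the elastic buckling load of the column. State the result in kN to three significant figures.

I = a⁴/12 = 88.6⁴/12 = 5.135×10^6 mm⁴
I = 5.135×10^6 mm⁴ = 5.135×10^-6 m⁴
Effective length L_e = K·L = 2 × 4.29 = 8.580 m
P_cr = π²EI / L_e² = π² × 107×10⁹ × 5.135×10^-6 / 8.580² = 7.367×10^4 N

P_cr ≈ 73.7 kN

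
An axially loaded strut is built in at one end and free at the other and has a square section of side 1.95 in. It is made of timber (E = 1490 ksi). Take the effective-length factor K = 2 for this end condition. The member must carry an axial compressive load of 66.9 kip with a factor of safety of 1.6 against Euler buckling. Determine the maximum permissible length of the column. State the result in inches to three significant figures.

I = a⁴/12 = 1.95⁴/12 = 1.205 in⁴
Required critical load P_cr = n·P = 1.6 × 66.9 = 107.0 kip = 1.070×10^5 lb
From P_cr = π²EI/(K·L)²:  L = (1/K)·√(π²EI/P_cr) = (1/2)·√(π²×1.49×10^6×1.205/1.070×10^5)
L = 6.43 in

L_max ≈ 6.43 in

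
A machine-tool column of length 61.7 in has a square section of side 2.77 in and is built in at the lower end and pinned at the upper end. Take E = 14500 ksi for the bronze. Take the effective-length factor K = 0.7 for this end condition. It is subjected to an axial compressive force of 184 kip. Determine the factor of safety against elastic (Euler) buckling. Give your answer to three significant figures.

n ≈ 2.05

I = a⁴/12 = 2.77⁴/12 = 4.906 in⁴
Effective length L_e = K·L = 0.7 × 61.7 = 43.19 in
P_cr = π²EI / L_e² = π² × 14500×10³ × 4.906 / 43.19² = 3.764×10^5 lb
Factor of safety n = P_cr / P = 376.39 / 184 = 2.05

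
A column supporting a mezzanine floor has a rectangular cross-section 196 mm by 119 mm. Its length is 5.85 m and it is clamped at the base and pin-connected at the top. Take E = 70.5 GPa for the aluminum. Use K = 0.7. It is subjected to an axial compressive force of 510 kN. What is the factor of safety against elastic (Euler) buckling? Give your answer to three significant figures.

n ≈ 2.24

Buckling occurs about the weak axis: I_min = h·b³/12 with b = 119 mm (the shorter side).
I_min = 196×119³/12 = 2.752×10^7 mm⁴
I = 2.752×10^7 mm⁴ = 2.752×10^-5 m⁴
Effective length L_e = K·L = 0.7 × 5.85 = 4.095 m
P_cr = π²EI / L_e² = π² × 70.5×10⁹ × 2.752×10^-5 / 4.095² = 1.142×10^6 N
Factor of safety n = P_cr / P = 1142.1 / 510 = 2.24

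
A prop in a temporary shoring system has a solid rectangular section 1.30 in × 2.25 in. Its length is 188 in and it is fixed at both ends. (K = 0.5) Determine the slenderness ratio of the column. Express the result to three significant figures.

Buckling occurs about the weak axis: I_min = h·b³/12 with b = 1.30 in (the shorter side).
I_min = 2.25×1.30³/12 = 0.4119 in⁴
A = 2.925 in²;  r_min = √(I/A) = √(0.4119/2.925) = 0.3753 in
L_e = K·L = 0.5 × 188 = 94.00 in
λ = L_e / r_min = 94.000 / 0.3753 = 250

λ ≈ 250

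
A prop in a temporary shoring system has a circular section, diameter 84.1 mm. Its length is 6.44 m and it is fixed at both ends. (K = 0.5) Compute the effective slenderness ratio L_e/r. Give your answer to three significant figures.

For a solid circle r = d/4 = 84.1/4 = 21.02 mm
L_e = K·L = 0.5 × 6.44 m = 3.220 m = 3220.0 mm
λ = L_e / r_min = 3220.0 / 21.02 = 153

λ ≈ 153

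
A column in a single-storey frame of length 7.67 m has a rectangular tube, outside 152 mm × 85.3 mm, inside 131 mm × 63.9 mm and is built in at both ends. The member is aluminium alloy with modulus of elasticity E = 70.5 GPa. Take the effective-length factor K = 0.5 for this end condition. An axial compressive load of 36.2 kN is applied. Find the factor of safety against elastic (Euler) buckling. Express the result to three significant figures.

n ≈ 6.55

Weak-axis I_min = (h_o·b_o³ − h_i·b_i³)/12 with b_o = 85.3, b_i = 63.90 mm (shorter outer/inner sides).
I_min = (152×85.3³ − 131.0×63.90³)/12 = 5.013×10^6 mm⁴
I = 5.013×10^6 mm⁴ = 5.013×10^-6 m⁴
Effective length L_e = K·L = 0.5 × 7.67 = 3.835 m
P_cr = π²EI / L_e² = π² × 70.5×10⁹ × 5.013×10^-6 / 3.835² = 2.372×10^5 N
Factor of safety n = P_cr / P = 237.18 / 36.2 = 6.55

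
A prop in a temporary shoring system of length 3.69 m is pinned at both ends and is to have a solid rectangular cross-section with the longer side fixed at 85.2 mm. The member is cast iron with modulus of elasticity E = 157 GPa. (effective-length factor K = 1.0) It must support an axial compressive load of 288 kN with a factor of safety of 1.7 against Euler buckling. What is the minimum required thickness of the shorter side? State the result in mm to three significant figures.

Required P_cr = n·P = 1.7 × 288 = 489.6 kN
L_e = K·L = 1 × 3.69 = 3.690 m
Required I = P_cr·L_e²/(π²E) = 4.896×10^5 × 3.690² / (π² × 1.57×10^11) = 4.302×10^-6 m⁴
I_req = 4.302×10^6 mm⁴
Rectangle, weak axis: I_min = h·b³/12 with h = 85.2 mm fixed  ⇒  b = (12I/h)^(1/3) = 84.6 mm

b ≈ 84.6 mm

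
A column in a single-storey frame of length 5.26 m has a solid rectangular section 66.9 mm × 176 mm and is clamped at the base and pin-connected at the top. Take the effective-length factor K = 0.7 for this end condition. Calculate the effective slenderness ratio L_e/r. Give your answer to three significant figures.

λ ≈ 191

Buckling occurs about the weak axis: I_min = h·b³/12 with b = 66.9 mm (the shorter side).
I_min = 176×66.9³/12 = 4.391×10^6 mm⁴
A = 1.177×10^4 mm²;  r_min = √(I/A) = √(4.391×10^6/1.177×10^4) = 19.31 mm
L_e = K·L = 0.7 × 5.26 m = 3.682 m = 3682.0 mm
λ = L_e / r_min = 3682.0 / 19.31 = 191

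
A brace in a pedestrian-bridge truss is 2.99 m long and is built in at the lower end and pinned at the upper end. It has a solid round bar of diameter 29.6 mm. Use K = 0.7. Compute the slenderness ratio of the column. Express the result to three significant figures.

λ ≈ 283

For a solid circle r = d/4 = 29.6/4 = 7.400 mm
L_e = K·L = 0.7 × 2.99 m = 2.093 m = 2093.0 mm
λ = L_e / r_min = 2093.0 / 7.400 = 283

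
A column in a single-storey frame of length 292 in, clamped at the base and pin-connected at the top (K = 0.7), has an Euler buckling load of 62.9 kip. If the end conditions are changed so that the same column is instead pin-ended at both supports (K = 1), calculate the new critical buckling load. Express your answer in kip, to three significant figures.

P_cr ≈ 30.8 kip

P_cr ∝ 1/K², so P_cr,new = P_cr,old × (K_old/K_new)² = 62.9 × (0.7/1)²
= 62.9 × 0.4900 = 30.8 kip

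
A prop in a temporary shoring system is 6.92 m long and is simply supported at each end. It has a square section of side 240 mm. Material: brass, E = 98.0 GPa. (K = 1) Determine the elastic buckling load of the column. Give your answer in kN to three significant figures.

I = a⁴/12 = 240⁴/12 = 2.765×10^8 mm⁴
I = 2.765×10^8 mm⁴ = 2.765×10^-4 m⁴
Effective length L_e = K·L = 1 × 6.92 = 6.920 m
P_cr = π²EI / L_e² = π² × 98.0×10⁹ × 2.765×10^-4 / 6.920² = 5.584×10^6 N

P_cr ≈ 5580 kN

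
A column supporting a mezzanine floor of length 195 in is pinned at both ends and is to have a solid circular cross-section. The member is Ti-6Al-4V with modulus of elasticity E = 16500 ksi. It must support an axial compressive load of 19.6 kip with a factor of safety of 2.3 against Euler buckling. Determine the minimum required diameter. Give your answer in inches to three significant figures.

Required P_cr = n·P = 2.3 × 19.6 = 45.08 kip
L_e = K·L = 1 × 195 = 195.0 in
Required I = P_cr·L_e²/(π²E) = 4.508×10^4 × 195.0² / (π² × 1.65×10^7) = 10.53 in⁴
Solid circle: I = πd⁴/64  ⇒  d = (64I/π)^(1/4) = (64×10.53/π)^(1/4) = 3.83 in

d ≈ 3.83 in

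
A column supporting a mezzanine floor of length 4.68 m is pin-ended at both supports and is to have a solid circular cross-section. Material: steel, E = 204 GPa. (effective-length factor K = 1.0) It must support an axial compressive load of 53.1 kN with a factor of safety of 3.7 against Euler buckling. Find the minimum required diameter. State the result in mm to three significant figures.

Required P_cr = n·P = 3.7 × 53.1 = 196.5 kN
L_e = K·L = 1 × 4.68 = 4.680 m
Required I = P_cr·L_e²/(π²E) = 1.965×10^5 × 4.680² / (π² × 2.04×10^11) = 2.137×10^-6 m⁴
I_req = 2.137×10^6 mm⁴
Solid circle: I = πd⁴/64  ⇒  d = (64I/π)^(1/4) = (64×2.137×10^6/π)^(1/4) = 81.2 mm

d ≈ 81.2 mm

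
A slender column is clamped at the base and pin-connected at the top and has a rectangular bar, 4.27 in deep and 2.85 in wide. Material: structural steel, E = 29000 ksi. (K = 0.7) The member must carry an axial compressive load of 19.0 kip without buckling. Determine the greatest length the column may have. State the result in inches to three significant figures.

Buckling occurs about the weak axis: I_min = h·b³/12 with b = 2.85 in (the shorter side).
I_min = 4.27×2.85³/12 = 8.237 in⁴
At the buckling limit P_cr = P = 1.900×10^4 lb
From P_cr = π²EI/(K·L)²:  L = (1/K)·√(π²EI/P_cr) = (1/0.7)·√(π²×2.90×10^7×8.237/1.900×10^4)
L = 503 in

L_max ≈ 503 in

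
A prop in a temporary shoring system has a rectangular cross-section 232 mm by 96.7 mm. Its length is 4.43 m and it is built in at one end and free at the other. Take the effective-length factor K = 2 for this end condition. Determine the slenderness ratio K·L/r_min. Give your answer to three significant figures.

For a rectangle r_min = b/√12 = 96.7/√12 = 27.91 mm
L_e = K·L = 2 × 4.43 m = 8.860 m = 8860.0 mm
λ = L_e / r_min = 8860.0 / 27.91 = 317

λ ≈ 317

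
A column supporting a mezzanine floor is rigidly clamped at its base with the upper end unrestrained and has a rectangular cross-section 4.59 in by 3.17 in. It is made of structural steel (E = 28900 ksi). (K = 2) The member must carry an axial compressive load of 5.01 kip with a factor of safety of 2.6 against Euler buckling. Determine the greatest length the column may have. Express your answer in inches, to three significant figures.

Buckling occurs about the weak axis: I_min = h·b³/12 with b = 3.17 in (the shorter side).
I_min = 4.59×3.17³/12 = 12.18 in⁴
Required critical load P_cr = n·P = 2.6 × 5.01 = 13.03 kip = 1.303×10^4 lb
From P_cr = π²EI/(K·L)²:  L = (1/K)·√(π²EI/P_cr) = (1/2)·√(π²×2.89×10^7×12.18/1.303×10^4)
L = 258 in

L_max ≈ 258 in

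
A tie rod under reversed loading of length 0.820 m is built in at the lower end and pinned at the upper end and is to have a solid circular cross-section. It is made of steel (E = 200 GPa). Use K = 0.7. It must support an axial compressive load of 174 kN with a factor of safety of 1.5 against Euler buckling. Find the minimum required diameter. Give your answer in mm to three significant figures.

Required P_cr = n·P = 1.5 × 174 = 261.0 kN
L_e = K·L = 0.7 × 0.820 = 0.5740 m
Required I = P_cr·L_e²/(π²E) = 2.610×10^5 × 0.5740² / (π² × 2.00×10^11) = 4.356×10^-8 m⁴
I_req = 4.356×10^4 mm⁴
Solid circle: I = πd⁴/64  ⇒  d = (64I/π)^(1/4) = (64×4.356×10^4/π)^(1/4) = 30.7 mm

d ≈ 30.7 mm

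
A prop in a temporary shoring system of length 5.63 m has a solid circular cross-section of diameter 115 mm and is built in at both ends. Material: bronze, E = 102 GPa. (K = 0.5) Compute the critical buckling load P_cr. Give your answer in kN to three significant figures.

I = πd⁴/64 = π×115⁴/64 = 8.585×10^6 mm⁴
I = 8.585×10^6 mm⁴ = 8.585×10^-6 m⁴
Effective length L_e = K·L = 0.5 × 5.63 = 2.815 m
P_cr = π²EI / L_e² = π² × 102×10⁹ × 8.585×10^-6 / 2.815² = 1.091×10^6 N

P_cr ≈ 1090 kN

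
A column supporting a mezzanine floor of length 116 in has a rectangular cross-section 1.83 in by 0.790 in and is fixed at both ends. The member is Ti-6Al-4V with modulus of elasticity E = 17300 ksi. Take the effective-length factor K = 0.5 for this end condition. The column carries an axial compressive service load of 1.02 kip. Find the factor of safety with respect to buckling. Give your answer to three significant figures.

n ≈ 3.74

Buckling occurs about the weak axis: I_min = h·b³/12 with b = 0.790 in (the shorter side).
I_min = 1.83×0.790³/12 = 7.519×10^-2 in⁴
Effective length L_e = K·L = 0.5 × 116 = 58.00 in
P_cr = π²EI / L_e² = π² × 17300×10³ × 7.519×10^-2 / 58.00² = 3.816×10^3 lb
Factor of safety n = P_cr / P = 3.8163 / 1.02 = 3.74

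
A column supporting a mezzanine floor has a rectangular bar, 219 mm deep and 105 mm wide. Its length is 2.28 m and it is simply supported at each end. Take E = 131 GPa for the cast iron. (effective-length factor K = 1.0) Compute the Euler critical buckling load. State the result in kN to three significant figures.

Buckling occurs about the weak axis: I_min = h·b³/12 with b = 105 mm (the shorter side).
I_min = 219×105³/12 = 2.113×10^7 mm⁴
I = 2.113×10^7 mm⁴ = 2.113×10^-5 m⁴
Effective length L_e = K·L = 1 × 2.28 = 2.280 m
P_cr = π²EI / L_e² = π² × 131×10⁹ × 2.113×10^-5 / 2.280² = 5.255×10^6 N

P_cr ≈ 5250 kN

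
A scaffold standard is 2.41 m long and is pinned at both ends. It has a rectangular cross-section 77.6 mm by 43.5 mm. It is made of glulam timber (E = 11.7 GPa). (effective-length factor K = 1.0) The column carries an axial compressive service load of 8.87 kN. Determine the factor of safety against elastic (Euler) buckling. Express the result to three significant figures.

Buckling occurs about the weak axis: I_min = h·b³/12 with b = 43.5 mm (the shorter side).
I_min = 77.6×43.5³/12 = 5.323×10^5 mm⁴
I = 5.323×10^5 mm⁴ = 5.323×10^-7 m⁴
Effective length L_e = K·L = 1 × 2.41 = 2.410 m
P_cr = π²EI / L_e² = π² × 11.7×10⁹ × 5.323×10^-7 / 2.410² = 1.058×10^4 N
Factor of safety n = P_cr / P = 10.583 / 8.87 = 1.19

n ≈ 1.19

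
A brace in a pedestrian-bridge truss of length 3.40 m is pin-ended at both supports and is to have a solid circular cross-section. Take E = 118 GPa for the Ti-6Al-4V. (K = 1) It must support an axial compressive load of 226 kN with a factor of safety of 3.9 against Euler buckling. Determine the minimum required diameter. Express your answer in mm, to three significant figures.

d ≈ 116 mm

Required P_cr = n·P = 3.9 × 226 = 881.4 kN
L_e = K·L = 1 × 3.40 = 3.400 m
Required I = P_cr·L_e²/(π²E) = 8.814×10^5 × 3.400² / (π² × 1.18×10^11) = 8.749×10^-6 m⁴
I_req = 8.749×10^6 mm⁴
Solid circle: I = πd⁴/64  ⇒  d = (64I/π)^(1/4) = (64×8.749×10^6/π)^(1/4) = 116 mm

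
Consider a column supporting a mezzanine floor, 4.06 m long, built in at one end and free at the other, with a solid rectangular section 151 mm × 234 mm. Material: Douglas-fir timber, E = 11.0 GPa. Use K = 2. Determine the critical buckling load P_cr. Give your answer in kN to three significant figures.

P_cr ≈ 111 kN

Buckling occurs about the weak axis: I_min = h·b³/12 with b = 151 mm (the shorter side).
I_min = 234×151³/12 = 6.714×10^7 mm⁴
I = 6.714×10^7 mm⁴ = 6.714×10^-5 m⁴
Effective length L_e = K·L = 2 × 4.06 = 8.120 m
P_cr = π²EI / L_e² = π² × 11.0×10⁹ × 6.714×10^-5 / 8.120² = 1.105×10^5 N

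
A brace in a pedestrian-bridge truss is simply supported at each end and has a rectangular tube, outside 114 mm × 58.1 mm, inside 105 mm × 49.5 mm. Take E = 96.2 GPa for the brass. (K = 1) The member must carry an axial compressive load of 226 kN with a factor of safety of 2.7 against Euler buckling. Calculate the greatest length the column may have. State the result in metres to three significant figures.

L_max ≈ 1.12 m

Weak-axis I_min = (h_o·b_o³ − h_i·b_i³)/12 with b_o = 58.1, b_i = 49.50 mm (shorter outer/inner sides).
I_min = (114×58.1³ − 105.0×49.50³)/12 = 8.019×10^5 mm⁴
I = 8.019×10^-7 m⁴
Required critical load P_cr = n·P = 2.7 × 226 = 610.2 kN = 6.102×10^5 N
From P_cr = π²EI/(K·L)²:  L = (1/K)·√(π²EI/P_cr) = (1/1)·√(π²×9.62×10^10×8.019×10^-7/6.102×10^5)
L = 1.12 m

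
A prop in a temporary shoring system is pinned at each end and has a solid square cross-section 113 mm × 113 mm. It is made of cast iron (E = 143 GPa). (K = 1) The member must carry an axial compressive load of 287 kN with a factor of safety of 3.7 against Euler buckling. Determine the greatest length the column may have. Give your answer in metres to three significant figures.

I = a⁴/12 = 113⁴/12 = 1.359×10^7 mm⁴
I = 1.359×10^-5 m⁴
Required critical load P_cr = n·P = 3.7 × 287 = 1062 kN = 1.062×10^6 N
From P_cr = π²EI/(K·L)²:  L = (1/K)·√(π²EI/P_cr) = (1/1)·√(π²×1.43×10^11×1.359×10^-5/1.062×10^6)
L = 4.25 m

L_max ≈ 4.25 m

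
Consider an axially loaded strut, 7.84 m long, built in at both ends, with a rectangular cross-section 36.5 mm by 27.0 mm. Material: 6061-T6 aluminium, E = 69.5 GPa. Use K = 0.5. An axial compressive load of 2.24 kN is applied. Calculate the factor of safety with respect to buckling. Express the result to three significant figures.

n ≈ 1.19

Buckling occurs about the weak axis: I_min = h·b³/12 with b = 27.0 mm (the shorter side).
I_min = 36.5×27.0³/12 = 5.987×10^4 mm⁴
I = 5.987×10^4 mm⁴ = 5.987×10^-8 m⁴
Effective length L_e = K·L = 0.5 × 7.84 = 3.920 m
P_cr = π²EI / L_e² = π² × 69.5×10⁹ × 5.987×10^-8 / 3.920² = 2.672×10^3 N
Factor of safety n = P_cr / P = 2.6725 / 2.24 = 1.19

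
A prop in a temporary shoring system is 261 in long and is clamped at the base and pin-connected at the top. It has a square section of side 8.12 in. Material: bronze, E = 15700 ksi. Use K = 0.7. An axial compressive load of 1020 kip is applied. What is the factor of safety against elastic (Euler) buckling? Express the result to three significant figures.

I = a⁴/12 = 8.12⁴/12 = 362.3 in⁴
Effective length L_e = K·L = 0.7 × 261 = 182.7 in
P_cr = π²EI / L_e² = π² × 15700×10³ × 362.3 / 182.7² = 1.682×10^6 lb
Factor of safety n = P_cr / P = 1681.8 / 1020 = 1.65

n ≈ 1.65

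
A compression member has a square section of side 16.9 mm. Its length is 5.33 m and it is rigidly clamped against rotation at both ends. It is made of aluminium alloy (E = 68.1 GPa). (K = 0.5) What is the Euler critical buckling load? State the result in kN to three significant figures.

I = a⁴/12 = 16.9⁴/12 = 6.798×10^3 mm⁴
I = 6.798×10^3 mm⁴ = 6.798×10^-9 m⁴
Effective length L_e = K·L = 0.5 × 5.33 = 2.665 m
P_cr = π²EI / L_e² = π² × 68.1×10⁹ × 6.798×10^-9 / 2.665² = 643.3 N

P_cr ≈ 0.643 kN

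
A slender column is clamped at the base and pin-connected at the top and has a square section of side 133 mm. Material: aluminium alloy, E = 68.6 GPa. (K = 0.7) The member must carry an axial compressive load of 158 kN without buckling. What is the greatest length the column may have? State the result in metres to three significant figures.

L_max ≈ 15.1 m

I = a⁴/12 = 133⁴/12 = 2.608×10^7 mm⁴
I = 2.608×10^-5 m⁴
At the buckling limit P_cr = P = 1.580×10^5 N
From P_cr = π²EI/(K·L)²:  L = (1/K)·√(π²EI/P_cr) = (1/0.7)·√(π²×6.86×10^10×2.608×10^-5/1.580×10^5)
L = 15.1 m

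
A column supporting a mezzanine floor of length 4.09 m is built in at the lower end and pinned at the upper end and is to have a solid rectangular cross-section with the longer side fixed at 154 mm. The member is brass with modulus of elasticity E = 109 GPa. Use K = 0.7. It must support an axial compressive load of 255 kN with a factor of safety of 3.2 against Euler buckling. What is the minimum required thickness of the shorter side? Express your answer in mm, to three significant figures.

Required P_cr = n·P = 3.2 × 255 = 816.0 kN
L_e = K·L = 0.7 × 4.09 = 2.863 m
Required I = P_cr·L_e²/(π²E) = 8.160×10^5 × 2.863² / (π² × 1.09×10^11) = 6.217×10^-6 m⁴
I_req = 6.217×10^6 mm⁴
Rectangle, weak axis: I_min = h·b³/12 with h = 154 mm fixed  ⇒  b = (12I/h)^(1/3) = 78.5 mm

b ≈ 78.5 mm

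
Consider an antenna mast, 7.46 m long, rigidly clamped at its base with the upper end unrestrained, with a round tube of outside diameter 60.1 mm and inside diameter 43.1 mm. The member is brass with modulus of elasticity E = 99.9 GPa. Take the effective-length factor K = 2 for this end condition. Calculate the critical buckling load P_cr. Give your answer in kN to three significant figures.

P_cr ≈ 2.09 kN

d_o = 60.1 mm, d_i = 43.1 mm
I = π(d_o⁴ − d_i⁴)/64 = π(60.1⁴ − 43.10⁴)/64 = 4.710×10^5 mm⁴
I = 4.710×10^5 mm⁴ = 4.710×10^-7 m⁴
Effective length L_e = K·L = 2 × 7.46 = 14.92 m
P_cr = π²EI / L_e² = π² × 99.9×10⁹ × 4.710×10^-7 / 14.92² = 2.086×10^3 N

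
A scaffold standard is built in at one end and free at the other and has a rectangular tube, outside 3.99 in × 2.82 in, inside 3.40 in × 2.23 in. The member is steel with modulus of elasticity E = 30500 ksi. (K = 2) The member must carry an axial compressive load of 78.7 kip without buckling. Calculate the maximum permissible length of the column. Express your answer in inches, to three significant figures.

Weak-axis I_min = (h_o·b_o³ − h_i·b_i³)/12 with b_o = 2.82, b_i = 2.230 in (shorter outer/inner sides).
I_min = (3.99×2.82³ − 3.400×2.230³)/12 = 4.315 in⁴
At the buckling limit P_cr = P = 7.870×10^4 lb
From P_cr = π²EI/(K·L)²:  L = (1/K)·√(π²EI/P_cr) = (1/2)·√(π²×3.05×10^7×4.315/7.870×10^4)
L = 64.2 in

L_max ≈ 64.2 in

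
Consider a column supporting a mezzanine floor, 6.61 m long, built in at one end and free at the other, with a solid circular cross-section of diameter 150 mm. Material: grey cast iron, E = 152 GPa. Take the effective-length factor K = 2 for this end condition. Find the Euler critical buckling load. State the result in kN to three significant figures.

P_cr ≈ 213 kN

I = πd⁴/64 = π×150⁴/64 = 2.485×10^7 mm⁴
I = 2.485×10^7 mm⁴ = 2.485×10^-5 m⁴
Effective length L_e = K·L = 2 × 6.61 = 13.22 m
P_cr = π²EI / L_e² = π² × 152×10⁹ × 2.485×10^-5 / 13.22² = 2.133×10^5 N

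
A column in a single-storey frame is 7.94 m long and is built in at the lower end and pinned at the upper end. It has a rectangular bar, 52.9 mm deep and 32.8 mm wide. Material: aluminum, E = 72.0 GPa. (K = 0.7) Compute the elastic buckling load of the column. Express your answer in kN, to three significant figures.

P_cr ≈ 3.58 kN

Buckling occurs about the weak axis: I_min = h·b³/12 with b = 32.8 mm (the shorter side).
I_min = 52.9×32.8³/12 = 1.556×10^5 mm⁴
I = 1.556×10^5 mm⁴ = 1.556×10^-7 m⁴
Effective length L_e = K·L = 0.7 × 7.94 = 5.558 m
P_cr = π²EI / L_e² = π² × 72.0×10⁹ × 1.556×10^-7 / 5.558² = 3.578×10^3 N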